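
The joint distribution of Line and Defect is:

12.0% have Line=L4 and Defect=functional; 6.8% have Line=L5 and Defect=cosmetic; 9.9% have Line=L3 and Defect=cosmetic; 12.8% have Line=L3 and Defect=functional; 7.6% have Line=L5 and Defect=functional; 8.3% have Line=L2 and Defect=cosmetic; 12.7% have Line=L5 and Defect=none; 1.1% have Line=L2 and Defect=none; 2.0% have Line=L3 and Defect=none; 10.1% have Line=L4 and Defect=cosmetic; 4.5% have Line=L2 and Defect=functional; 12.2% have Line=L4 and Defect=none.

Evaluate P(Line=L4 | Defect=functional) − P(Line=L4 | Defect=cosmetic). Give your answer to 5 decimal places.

0.03745

P(Defect=functional) = 0.045 + 0.128 + 0.120 + 0.076 = 0.369; P(Line=L4 | Defect=functional) = 0.120/0.369 = 0.325203.
P(Defect=cosmetic) = 0.083 + 0.099 + 0.101 + 0.068 = 0.351; P(Line=L4 | Defect=cosmetic) = 0.101/0.351 = 0.287749.
Difference = 0.03745.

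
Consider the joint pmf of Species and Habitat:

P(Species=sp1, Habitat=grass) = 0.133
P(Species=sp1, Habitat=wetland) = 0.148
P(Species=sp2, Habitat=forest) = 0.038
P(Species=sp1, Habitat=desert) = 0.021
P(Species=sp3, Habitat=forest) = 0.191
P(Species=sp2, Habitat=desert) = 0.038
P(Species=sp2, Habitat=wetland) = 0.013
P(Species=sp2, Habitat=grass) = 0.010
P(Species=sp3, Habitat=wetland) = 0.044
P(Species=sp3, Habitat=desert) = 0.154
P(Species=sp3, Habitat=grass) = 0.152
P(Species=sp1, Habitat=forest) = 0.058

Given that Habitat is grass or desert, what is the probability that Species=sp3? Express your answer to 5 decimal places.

0.60236

P(Habitat=grass) = 0.133 + 0.010 + 0.152 = 0.295.
P(Habitat=desert) = 0.021 + 0.038 + 0.154 = 0.213.
P(Habitat ∈ {grass, desert}) = 0.295 + 0.213 = 0.508; P(Species=sp3, Habitat ∈ {grass, desert}) = 0.152 + 0.154 = 0.306.
P(Species=sp3 | Habitat ∈ {grass, desert}) = 0.306/0.508 = 0.60236.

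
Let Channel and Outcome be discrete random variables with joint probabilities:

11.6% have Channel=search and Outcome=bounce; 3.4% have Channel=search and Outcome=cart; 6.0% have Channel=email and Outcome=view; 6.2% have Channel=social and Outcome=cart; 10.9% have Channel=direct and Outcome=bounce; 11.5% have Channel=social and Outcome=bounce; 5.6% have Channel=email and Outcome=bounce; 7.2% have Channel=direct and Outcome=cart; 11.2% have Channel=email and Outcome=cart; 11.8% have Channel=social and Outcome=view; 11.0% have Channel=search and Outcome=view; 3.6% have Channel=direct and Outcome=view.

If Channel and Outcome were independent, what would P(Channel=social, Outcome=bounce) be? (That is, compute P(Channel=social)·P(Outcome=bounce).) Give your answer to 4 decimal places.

0.1168

P(Channel=social) = 0.115 + 0.118 + 0.062 = 0.295.
P(Outcome=bounce) = 0.056 + 0.116 + 0.115 + 0.109 = 0.396.
Product: 0.295 × 0.396 = 0.1168.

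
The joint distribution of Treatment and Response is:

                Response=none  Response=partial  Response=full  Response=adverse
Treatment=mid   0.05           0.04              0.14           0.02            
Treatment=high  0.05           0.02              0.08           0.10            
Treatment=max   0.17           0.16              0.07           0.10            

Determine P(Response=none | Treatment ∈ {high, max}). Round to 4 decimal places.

0.2933

P(Treatment=high) = 0.05 + 0.02 + 0.08 + 0.10 = 0.25.
P(Treatment=max) = 0.17 + 0.16 + 0.07 + 0.10 = 0.50.
P(Treatment ∈ {high, max}) = 0.25 + 0.50 = 0.75; P(Response=none, Treatment ∈ {high, max}) = 0.05 + 0.17 = 0.22.
P(Response=none | Treatment ∈ {high, max}) = 0.22/0.75 = 0.2933.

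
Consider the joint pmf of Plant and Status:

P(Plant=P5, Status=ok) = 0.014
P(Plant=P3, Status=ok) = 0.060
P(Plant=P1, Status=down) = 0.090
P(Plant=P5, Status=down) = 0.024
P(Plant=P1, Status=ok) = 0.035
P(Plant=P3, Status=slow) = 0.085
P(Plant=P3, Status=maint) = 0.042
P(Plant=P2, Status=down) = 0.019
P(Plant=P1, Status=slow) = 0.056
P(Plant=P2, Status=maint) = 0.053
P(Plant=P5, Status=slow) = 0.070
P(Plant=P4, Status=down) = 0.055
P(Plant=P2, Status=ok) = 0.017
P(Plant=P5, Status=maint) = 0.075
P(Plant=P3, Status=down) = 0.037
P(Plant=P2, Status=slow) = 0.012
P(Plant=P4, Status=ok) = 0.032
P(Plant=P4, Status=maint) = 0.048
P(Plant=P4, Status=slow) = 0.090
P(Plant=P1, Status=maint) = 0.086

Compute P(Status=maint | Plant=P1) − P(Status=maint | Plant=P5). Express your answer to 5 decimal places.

-0.08774

P(Plant=P1) = 0.035 + 0.056 + 0.090 + 0.086 = 0.267; P(Status=maint | Plant=P1) = 0.086/0.267 = 0.322097.
P(Plant=P5) = 0.014 + 0.070 + 0.024 + 0.075 = 0.183; P(Status=maint | Plant=P5) = 0.075/0.183 = 0.409836.
Difference = -0.08774.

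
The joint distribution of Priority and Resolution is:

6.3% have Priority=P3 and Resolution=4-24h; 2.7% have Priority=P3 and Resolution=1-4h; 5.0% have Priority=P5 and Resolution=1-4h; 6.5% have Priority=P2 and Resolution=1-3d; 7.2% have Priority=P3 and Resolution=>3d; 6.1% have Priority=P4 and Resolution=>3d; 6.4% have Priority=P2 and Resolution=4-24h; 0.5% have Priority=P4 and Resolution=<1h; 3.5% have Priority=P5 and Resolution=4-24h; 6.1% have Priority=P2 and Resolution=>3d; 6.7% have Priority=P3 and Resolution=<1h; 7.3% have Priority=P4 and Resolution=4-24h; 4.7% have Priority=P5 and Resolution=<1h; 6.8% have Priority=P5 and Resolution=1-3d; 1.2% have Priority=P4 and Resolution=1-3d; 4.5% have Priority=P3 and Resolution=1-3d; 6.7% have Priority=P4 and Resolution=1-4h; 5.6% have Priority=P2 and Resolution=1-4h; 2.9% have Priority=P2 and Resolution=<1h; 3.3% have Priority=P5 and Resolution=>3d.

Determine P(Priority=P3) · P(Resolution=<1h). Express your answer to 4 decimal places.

0.0406

P(Priority=P3) = 0.067 + 0.027 + 0.063 + 0.045 + 0.072 = 0.274.
P(Resolution=<1h) = 0.029 + 0.067 + 0.005 + 0.047 = 0.148.
Product: 0.274 × 0.148 = 0.0406.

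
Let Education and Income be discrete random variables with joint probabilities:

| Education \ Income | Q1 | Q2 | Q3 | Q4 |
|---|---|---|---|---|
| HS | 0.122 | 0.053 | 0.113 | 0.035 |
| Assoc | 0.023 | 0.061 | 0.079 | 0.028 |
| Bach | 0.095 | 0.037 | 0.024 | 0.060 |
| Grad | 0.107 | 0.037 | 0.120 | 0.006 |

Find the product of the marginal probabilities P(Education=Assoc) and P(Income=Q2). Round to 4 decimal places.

P(Education=Assoc) = 0.023 + 0.061 + 0.079 + 0.028 = 0.191.
P(Income=Q2) = 0.053 + 0.061 + 0.037 + 0.037 = 0.188.
Product: 0.191 × 0.188 = 0.0359.

0.0359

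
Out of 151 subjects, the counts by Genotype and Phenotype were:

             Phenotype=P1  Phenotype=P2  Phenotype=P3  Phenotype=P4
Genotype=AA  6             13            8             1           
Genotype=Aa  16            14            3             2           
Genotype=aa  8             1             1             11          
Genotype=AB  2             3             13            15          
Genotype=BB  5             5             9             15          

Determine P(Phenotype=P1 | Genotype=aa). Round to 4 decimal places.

Total with Genotype=aa: 8 + 1 + 1 + 11 = 21.
P(Phenotype=P1 | Genotype=aa) = 8/21 = 0.3810.

0.3810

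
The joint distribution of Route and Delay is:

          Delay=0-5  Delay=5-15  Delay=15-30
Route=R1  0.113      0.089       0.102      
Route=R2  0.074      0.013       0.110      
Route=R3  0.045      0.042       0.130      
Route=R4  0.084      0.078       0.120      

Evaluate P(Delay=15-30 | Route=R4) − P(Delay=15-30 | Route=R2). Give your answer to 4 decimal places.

P(Route=R4) = 0.084 + 0.078 + 0.120 = 0.282; P(Delay=15-30 | Route=R4) = 0.120/0.282 = 0.42553.
P(Route=R2) = 0.074 + 0.013 + 0.110 = 0.197; P(Delay=15-30 | Route=R2) = 0.110/0.197 = 0.55838.
Difference = -0.1328.

-0.1328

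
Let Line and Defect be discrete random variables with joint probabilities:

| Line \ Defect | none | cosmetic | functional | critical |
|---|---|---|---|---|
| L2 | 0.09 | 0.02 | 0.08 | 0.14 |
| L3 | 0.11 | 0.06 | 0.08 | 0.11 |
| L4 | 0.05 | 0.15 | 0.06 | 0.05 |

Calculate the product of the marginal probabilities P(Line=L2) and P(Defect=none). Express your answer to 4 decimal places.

0.0825

P(Line=L2) = 0.09 + 0.02 + 0.08 + 0.14 = 0.33.
P(Defect=none) = 0.09 + 0.11 + 0.05 = 0.25.
Product: 0.33 × 0.25 = 0.0825.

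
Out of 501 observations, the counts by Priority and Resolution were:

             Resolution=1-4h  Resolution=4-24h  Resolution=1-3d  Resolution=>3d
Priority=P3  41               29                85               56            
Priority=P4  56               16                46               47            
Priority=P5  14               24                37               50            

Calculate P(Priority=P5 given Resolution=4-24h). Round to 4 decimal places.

0.3478

Total with Resolution=4-24h: 29 + 16 + 24 = 69.
P(Priority=P5 | Resolution=4-24h) = 24/69 = 0.3478.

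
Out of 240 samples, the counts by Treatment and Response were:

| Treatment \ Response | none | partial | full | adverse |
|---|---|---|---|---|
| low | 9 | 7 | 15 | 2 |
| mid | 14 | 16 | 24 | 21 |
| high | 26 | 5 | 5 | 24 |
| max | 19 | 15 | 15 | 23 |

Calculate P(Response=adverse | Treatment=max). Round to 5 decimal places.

Total with Treatment=max: 19 + 15 + 15 + 23 = 72.
P(Response=adverse | Treatment=max) = 23/72 = 0.31944.

0.31944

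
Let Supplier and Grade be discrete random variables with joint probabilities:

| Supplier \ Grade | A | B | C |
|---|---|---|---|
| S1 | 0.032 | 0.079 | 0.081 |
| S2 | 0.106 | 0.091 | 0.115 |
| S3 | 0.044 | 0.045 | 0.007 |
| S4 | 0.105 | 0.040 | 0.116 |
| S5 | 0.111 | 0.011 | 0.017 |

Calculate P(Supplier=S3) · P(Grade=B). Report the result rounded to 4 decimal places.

0.0255

P(Supplier=S3) = 0.044 + 0.045 + 0.007 = 0.096.
P(Grade=B) = 0.079 + 0.091 + 0.045 + 0.040 + 0.011 = 0.266.
Product: 0.096 × 0.266 = 0.0255.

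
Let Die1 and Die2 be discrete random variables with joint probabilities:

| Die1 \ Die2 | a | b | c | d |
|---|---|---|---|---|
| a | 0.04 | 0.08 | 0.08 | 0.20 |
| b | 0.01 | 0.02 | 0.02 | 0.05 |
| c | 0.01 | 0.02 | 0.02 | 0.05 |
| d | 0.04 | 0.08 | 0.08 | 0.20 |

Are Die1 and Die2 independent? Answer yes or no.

yes

Every cell satisfies P(Die1,Die2) = P(Die1)·P(Die2). For instance P(Die1=b) = 0.10, P(Die2=a) = 0.10, and 0.10×0.10 = 0.01 matches the joint entry. So Die1 and Die2 are independent.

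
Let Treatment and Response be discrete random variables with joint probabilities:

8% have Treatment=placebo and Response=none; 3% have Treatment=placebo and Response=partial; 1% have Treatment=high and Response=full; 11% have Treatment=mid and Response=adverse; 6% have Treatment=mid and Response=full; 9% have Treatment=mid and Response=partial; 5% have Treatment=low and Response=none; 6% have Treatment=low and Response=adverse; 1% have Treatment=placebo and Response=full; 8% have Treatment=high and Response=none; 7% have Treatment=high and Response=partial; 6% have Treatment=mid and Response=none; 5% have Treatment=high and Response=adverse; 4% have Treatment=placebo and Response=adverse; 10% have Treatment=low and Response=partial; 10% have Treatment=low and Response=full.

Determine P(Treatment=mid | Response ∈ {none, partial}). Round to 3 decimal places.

P(Response=none) = 0.08 + 0.05 + 0.06 + 0.08 = 0.27.
P(Response=partial) = 0.03 + 0.10 + 0.09 + 0.07 = 0.29.
P(Response ∈ {none, partial}) = 0.27 + 0.29 = 0.56; P(Treatment=mid, Response ∈ {none, partial}) = 0.06 + 0.09 = 0.15.
P(Treatment=mid | Response ∈ {none, partial}) = 0.15/0.56 = 0.268.

0.268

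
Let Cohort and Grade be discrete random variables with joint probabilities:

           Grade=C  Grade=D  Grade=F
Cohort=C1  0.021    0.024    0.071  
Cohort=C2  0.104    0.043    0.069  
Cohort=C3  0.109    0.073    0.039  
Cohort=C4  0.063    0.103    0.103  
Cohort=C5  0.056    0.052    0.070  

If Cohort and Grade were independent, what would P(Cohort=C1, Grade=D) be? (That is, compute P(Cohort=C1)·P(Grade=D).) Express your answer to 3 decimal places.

P(Cohort=C1) = 0.021 + 0.024 + 0.071 = 0.116.
P(Grade=D) = 0.024 + 0.043 + 0.073 + 0.103 + 0.052 = 0.295.
Product: 0.116 × 0.295 = 0.034.

0.034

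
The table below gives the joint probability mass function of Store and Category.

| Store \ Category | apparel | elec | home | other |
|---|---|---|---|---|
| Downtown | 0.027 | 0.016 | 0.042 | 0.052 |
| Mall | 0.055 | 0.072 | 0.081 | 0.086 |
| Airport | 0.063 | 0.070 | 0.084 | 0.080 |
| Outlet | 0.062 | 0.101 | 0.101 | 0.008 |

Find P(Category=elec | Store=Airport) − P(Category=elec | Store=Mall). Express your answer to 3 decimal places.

P(Store=Airport) = 0.063 + 0.070 + 0.084 + 0.080 = 0.297; P(Category=elec | Store=Airport) = 0.070/0.297 = 0.2357.
P(Store=Mall) = 0.055 + 0.072 + 0.081 + 0.086 = 0.294; P(Category=elec | Store=Mall) = 0.072/0.294 = 0.2449.
Difference = -0.009.

-0.009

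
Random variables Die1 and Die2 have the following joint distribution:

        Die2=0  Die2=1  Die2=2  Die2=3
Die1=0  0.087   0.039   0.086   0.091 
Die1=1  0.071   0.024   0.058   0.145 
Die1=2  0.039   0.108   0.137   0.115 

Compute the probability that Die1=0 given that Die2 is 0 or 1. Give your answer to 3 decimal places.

0.342

P(Die2=0) = 0.087 + 0.071 + 0.039 = 0.197.
P(Die2=1) = 0.039 + 0.024 + 0.108 = 0.171.
P(Die2 ∈ {0, 1}) = 0.197 + 0.171 = 0.368; P(Die1=0, Die2 ∈ {0, 1}) = 0.087 + 0.039 = 0.126.
P(Die1=0 | Die2 ∈ {0, 1}) = 0.126/0.368 = 0.342.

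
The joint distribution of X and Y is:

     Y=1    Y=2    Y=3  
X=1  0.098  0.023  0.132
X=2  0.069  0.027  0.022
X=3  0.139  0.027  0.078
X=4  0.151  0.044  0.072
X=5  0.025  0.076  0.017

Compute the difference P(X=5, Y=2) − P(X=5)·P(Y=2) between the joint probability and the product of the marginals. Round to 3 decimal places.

P(X=5) = 0.025 + 0.076 + 0.017 = 0.118.
P(Y=2) = 0.023 + 0.027 + 0.027 + 0.044 + 0.076 = 0.197.
P(X=5, Y=2) − P(X=5)P(Y=2) = 0.076 − 0.118×0.197 = 0.053.

0.053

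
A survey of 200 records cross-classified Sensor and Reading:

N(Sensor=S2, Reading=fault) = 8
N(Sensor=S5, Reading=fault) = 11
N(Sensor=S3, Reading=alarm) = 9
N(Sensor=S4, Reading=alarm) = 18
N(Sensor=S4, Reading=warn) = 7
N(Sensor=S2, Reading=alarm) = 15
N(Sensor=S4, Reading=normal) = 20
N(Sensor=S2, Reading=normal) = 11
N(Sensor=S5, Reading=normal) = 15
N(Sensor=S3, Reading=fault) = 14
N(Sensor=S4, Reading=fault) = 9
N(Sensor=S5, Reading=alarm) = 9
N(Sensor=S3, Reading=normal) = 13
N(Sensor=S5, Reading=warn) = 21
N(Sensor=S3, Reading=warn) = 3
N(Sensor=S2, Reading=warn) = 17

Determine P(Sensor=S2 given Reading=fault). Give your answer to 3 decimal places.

Total with Reading=fault: 8 + 14 + 9 + 11 = 42.
P(Sensor=S2 | Reading=fault) = 8/42 = 0.190.

0.190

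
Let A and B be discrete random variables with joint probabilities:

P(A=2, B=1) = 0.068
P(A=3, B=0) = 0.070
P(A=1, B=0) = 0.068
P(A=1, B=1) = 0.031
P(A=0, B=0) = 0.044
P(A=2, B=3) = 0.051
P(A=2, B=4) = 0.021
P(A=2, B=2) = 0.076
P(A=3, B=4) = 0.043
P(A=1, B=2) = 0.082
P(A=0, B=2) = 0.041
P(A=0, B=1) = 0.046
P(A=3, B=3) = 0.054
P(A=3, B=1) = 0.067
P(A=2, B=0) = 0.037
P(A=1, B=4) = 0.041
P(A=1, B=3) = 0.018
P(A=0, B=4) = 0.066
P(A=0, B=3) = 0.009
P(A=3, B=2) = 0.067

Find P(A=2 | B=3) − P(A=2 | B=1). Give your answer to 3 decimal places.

P(B=3) = 0.009 + 0.018 + 0.051 + 0.054 = 0.132; P(A=2 | B=3) = 0.051/0.132 = 0.3864.
P(B=1) = 0.046 + 0.031 + 0.068 + 0.067 = 0.212; P(A=2 | B=1) = 0.068/0.212 = 0.3208.
Difference = 0.066.

0.066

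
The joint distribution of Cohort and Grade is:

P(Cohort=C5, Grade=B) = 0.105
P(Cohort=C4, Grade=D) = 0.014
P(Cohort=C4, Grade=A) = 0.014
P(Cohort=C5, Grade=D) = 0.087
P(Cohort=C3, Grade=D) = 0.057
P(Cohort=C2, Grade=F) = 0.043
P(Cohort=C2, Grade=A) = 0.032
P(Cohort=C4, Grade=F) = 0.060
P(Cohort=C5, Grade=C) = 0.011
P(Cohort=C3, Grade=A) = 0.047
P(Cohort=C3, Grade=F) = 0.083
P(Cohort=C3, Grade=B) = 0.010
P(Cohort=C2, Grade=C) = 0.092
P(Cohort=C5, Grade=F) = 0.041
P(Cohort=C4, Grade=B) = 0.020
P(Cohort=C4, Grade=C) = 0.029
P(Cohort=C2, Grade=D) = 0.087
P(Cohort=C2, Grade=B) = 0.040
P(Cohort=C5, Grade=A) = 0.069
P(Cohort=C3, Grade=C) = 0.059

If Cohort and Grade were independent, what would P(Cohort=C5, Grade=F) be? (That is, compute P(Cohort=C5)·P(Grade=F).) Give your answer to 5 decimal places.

P(Cohort=C5) = 0.069 + 0.105 + 0.011 + 0.087 + 0.041 = 0.313.
P(Grade=F) = 0.043 + 0.083 + 0.060 + 0.041 = 0.227.
Product: 0.313 × 0.227 = 0.07105.

0.07105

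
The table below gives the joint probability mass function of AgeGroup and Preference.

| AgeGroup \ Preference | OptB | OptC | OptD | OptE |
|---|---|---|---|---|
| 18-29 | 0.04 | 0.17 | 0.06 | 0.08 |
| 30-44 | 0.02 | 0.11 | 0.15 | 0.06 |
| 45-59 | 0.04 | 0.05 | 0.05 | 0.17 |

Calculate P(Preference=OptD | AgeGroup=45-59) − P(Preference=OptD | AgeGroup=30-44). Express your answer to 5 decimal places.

P(AgeGroup=45-59) = 0.04 + 0.05 + 0.05 + 0.17 = 0.31; P(Preference=OptD | AgeGroup=45-59) = 0.05/0.31 = 0.161290.
P(AgeGroup=30-44) = 0.02 + 0.11 + 0.15 + 0.06 = 0.34; P(Preference=OptD | AgeGroup=30-44) = 0.15/0.34 = 0.441176.
Difference = -0.27989.

-0.27989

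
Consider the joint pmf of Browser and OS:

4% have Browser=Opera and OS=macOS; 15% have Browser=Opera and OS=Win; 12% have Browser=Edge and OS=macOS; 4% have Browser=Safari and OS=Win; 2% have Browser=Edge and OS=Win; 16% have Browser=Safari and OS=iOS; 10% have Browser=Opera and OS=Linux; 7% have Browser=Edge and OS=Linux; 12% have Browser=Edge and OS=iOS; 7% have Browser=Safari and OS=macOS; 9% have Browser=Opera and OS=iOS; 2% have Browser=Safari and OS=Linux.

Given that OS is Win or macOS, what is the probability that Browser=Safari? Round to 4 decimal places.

0.2500

P(OS=Win) = 0.04 + 0.02 + 0.15 = 0.21.
P(OS=macOS) = 0.07 + 0.12 + 0.04 = 0.23.
P(OS ∈ {Win, macOS}) = 0.21 + 0.23 = 0.44; P(Browser=Safari, OS ∈ {Win, macOS}) = 0.04 + 0.07 = 0.11.
P(Browser=Safari | OS ∈ {Win, macOS}) = 0.11/0.44 = 0.2500.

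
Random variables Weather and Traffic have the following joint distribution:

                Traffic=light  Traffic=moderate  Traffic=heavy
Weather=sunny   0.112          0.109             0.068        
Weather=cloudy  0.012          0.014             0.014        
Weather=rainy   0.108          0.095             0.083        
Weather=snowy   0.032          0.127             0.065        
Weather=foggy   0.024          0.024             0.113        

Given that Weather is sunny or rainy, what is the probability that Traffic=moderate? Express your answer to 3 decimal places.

0.355

P(Weather=sunny) = 0.112 + 0.109 + 0.068 = 0.289.
P(Weather=rainy) = 0.108 + 0.095 + 0.083 = 0.286.
P(Weather ∈ {sunny, rainy}) = 0.289 + 0.286 = 0.575; P(Traffic=moderate, Weather ∈ {sunny, rainy}) = 0.109 + 0.095 = 0.204.
P(Traffic=moderate | Weather ∈ {sunny, rainy}) = 0.204/0.575 = 0.355.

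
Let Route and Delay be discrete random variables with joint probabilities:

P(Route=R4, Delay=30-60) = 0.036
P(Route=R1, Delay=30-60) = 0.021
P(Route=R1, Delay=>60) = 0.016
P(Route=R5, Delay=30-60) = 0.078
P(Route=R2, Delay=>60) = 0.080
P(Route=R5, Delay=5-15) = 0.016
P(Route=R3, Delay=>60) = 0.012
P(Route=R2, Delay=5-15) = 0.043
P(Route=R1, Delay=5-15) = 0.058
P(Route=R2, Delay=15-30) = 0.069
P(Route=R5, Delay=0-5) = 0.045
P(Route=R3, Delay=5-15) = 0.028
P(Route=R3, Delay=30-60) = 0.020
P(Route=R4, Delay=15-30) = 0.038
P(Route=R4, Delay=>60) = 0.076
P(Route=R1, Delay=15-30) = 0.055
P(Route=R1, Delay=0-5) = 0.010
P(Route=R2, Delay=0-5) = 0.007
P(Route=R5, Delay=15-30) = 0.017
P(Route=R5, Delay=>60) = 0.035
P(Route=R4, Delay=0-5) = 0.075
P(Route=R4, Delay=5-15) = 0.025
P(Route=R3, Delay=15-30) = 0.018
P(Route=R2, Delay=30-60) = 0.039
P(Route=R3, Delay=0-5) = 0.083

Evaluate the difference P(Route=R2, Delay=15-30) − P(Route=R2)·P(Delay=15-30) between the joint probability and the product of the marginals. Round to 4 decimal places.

0.0221

P(Route=R2) = 0.007 + 0.043 + 0.069 + 0.039 + 0.080 = 0.238.
P(Delay=15-30) = 0.055 + 0.069 + 0.018 + 0.038 + 0.017 = 0.197.
P(Route=R2, Delay=15-30) − P(Route=R2)P(Delay=15-30) = 0.069 − 0.238×0.197 = 0.0221.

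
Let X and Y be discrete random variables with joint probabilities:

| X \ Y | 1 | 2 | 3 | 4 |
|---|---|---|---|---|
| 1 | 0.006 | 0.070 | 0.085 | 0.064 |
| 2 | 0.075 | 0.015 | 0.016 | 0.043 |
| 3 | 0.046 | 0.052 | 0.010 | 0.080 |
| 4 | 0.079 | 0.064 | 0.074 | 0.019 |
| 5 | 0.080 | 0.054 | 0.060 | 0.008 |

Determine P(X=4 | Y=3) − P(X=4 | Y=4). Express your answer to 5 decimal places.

P(Y=3) = 0.085 + 0.016 + 0.010 + 0.074 + 0.060 = 0.245; P(X=4 | Y=3) = 0.074/0.245 = 0.302041.
P(Y=4) = 0.064 + 0.043 + 0.080 + 0.019 + 0.008 = 0.214; P(X=4 | Y=4) = 0.019/0.214 = 0.088785.
Difference = 0.21326.

0.21326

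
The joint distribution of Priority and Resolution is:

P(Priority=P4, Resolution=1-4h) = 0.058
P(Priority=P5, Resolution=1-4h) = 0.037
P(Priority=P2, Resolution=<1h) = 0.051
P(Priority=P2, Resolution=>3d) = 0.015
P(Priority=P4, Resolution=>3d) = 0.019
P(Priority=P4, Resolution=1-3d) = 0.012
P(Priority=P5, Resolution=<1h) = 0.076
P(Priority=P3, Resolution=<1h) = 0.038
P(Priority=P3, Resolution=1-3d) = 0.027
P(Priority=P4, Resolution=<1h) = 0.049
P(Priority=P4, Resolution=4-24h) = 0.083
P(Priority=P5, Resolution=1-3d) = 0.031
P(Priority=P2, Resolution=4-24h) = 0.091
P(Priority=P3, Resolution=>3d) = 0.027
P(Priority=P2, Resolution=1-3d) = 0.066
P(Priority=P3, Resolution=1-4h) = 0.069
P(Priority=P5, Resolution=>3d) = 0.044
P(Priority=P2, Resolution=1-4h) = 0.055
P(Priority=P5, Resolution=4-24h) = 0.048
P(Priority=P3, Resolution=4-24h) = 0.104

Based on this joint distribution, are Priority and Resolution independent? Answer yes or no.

P(Priority=P5) = 0.236 and P(Resolution=4-24h) = 0.326, so their product is 0.07694, but P(Priority=P5, Resolution=4-24h) = 0.048. Since these differ, Priority and Resolution are not independent.

no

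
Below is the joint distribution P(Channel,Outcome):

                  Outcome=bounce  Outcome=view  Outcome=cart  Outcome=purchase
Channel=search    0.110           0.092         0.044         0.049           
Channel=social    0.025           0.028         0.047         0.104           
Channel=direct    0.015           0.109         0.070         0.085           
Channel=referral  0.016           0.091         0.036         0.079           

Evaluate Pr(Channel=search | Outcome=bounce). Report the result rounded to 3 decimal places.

0.663

P(Outcome=bounce) = 0.110 + 0.025 + 0.015 + 0.016 = 0.166.
P(Channel=search | Outcome=bounce) = 0.110/0.166 = 0.663.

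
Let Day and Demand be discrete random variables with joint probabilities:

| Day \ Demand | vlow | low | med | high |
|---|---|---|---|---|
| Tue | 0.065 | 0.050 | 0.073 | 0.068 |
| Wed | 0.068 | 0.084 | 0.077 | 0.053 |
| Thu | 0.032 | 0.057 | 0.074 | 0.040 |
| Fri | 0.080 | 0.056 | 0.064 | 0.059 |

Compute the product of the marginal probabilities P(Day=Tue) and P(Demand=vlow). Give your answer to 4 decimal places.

0.0627

P(Day=Tue) = 0.065 + 0.050 + 0.073 + 0.068 = 0.256.
P(Demand=vlow) = 0.065 + 0.068 + 0.032 + 0.080 = 0.245.
Product: 0.256 × 0.245 = 0.0627.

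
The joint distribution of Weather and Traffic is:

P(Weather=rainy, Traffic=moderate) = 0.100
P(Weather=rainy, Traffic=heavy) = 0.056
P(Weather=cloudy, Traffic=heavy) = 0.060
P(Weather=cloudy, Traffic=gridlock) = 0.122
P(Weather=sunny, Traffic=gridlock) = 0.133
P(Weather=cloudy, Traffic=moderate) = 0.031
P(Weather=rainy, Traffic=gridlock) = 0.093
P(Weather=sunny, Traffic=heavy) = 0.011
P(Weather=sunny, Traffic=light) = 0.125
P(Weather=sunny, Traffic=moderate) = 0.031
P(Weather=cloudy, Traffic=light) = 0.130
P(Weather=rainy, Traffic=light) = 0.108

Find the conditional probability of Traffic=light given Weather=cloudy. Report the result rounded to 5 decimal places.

P(Weather=cloudy) = 0.130 + 0.031 + 0.060 + 0.122 = 0.343.
P(Traffic=light | Weather=cloudy) = 0.130/0.343 = 0.37901.

0.37901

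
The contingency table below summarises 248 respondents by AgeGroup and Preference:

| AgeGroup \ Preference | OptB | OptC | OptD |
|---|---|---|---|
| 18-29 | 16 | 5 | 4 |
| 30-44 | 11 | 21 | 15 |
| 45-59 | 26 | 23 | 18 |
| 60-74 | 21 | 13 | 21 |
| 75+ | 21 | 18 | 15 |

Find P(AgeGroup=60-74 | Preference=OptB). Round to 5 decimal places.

0.22105

Total with Preference=OptB: 16 + 11 + 26 + 21 + 21 = 95.
P(AgeGroup=60-74 | Preference=OptB) = 21/95 = 0.22105.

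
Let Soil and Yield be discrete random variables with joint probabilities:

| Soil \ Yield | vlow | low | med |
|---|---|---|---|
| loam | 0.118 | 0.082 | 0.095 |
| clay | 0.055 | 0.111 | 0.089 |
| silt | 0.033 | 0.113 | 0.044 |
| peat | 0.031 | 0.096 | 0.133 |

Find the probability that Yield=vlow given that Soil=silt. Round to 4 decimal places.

P(Soil=silt) = 0.033 + 0.113 + 0.044 = 0.190.
P(Yield=vlow | Soil=silt) = 0.033/0.190 = 0.1737.

0.1737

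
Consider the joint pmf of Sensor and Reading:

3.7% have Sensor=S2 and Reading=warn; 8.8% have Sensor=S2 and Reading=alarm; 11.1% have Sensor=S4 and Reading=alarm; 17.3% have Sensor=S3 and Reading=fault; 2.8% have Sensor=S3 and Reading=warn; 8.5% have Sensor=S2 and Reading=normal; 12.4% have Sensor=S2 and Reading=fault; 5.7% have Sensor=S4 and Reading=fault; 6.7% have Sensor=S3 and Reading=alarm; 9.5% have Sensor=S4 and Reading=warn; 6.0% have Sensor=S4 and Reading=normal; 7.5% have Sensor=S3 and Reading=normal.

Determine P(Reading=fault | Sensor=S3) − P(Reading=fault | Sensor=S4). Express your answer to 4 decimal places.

P(Sensor=S3) = 0.075 + 0.028 + 0.067 + 0.173 = 0.343; P(Reading=fault | Sensor=S3) = 0.173/0.343 = 0.50437.
P(Sensor=S4) = 0.060 + 0.095 + 0.111 + 0.057 = 0.323; P(Reading=fault | Sensor=S4) = 0.057/0.323 = 0.17647.
Difference = 0.3279.

0.3279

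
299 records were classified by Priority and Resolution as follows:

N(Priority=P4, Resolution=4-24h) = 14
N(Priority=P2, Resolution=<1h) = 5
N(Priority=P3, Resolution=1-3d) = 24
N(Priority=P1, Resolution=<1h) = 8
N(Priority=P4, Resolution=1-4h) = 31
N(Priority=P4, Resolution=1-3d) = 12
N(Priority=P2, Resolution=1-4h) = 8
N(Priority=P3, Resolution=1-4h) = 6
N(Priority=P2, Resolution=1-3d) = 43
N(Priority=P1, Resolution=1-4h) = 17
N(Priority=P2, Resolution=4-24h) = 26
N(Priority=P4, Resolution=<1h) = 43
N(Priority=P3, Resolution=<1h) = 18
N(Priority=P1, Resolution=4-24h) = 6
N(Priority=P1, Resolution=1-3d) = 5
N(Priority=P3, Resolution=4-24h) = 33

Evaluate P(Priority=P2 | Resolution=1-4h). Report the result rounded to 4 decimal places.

0.1290

Total with Resolution=1-4h: 17 + 8 + 6 + 31 = 62.
P(Priority=P2 | Resolution=1-4h) = 8/62 = 0.1290.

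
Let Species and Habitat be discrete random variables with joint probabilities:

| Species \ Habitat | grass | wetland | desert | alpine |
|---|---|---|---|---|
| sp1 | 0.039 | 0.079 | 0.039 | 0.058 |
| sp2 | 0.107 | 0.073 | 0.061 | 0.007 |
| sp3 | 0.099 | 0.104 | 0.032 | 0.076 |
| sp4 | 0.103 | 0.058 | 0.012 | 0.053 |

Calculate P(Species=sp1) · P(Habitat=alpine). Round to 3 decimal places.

P(Species=sp1) = 0.039 + 0.079 + 0.039 + 0.058 = 0.215.
P(Habitat=alpine) = 0.058 + 0.007 + 0.076 + 0.053 = 0.194.
Product: 0.215 × 0.194 = 0.042.

0.042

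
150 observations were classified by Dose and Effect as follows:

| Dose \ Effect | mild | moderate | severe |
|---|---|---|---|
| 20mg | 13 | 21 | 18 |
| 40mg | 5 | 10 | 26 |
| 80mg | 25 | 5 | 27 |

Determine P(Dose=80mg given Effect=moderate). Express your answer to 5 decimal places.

0.13889

Total with Effect=moderate: 21 + 10 + 5 = 36.
P(Dose=80mg | Effect=moderate) = 5/36 = 0.13889.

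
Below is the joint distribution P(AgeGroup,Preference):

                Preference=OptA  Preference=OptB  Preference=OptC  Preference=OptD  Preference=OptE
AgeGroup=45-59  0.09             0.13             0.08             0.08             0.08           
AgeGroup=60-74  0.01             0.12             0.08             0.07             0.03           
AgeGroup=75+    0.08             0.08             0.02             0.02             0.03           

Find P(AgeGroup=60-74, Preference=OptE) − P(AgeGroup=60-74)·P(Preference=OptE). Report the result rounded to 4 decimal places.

P(AgeGroup=60-74) = 0.01 + 0.12 + 0.08 + 0.07 + 0.03 = 0.31.
P(Preference=OptE) = 0.08 + 0.03 + 0.03 = 0.14.
P(AgeGroup=60-74, Preference=OptE) − P(AgeGroup=60-74)P(Preference=OptE) = 0.03 − 0.31×0.14 = -0.0134.

-0.0134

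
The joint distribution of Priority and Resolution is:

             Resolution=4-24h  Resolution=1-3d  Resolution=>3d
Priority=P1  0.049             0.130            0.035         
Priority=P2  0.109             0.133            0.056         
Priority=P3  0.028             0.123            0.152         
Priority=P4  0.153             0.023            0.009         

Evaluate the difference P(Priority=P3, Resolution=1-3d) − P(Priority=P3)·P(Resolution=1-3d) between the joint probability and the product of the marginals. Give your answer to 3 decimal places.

-0.001

P(Priority=P3) = 0.028 + 0.123 + 0.152 = 0.303.
P(Resolution=1-3d) = 0.130 + 0.133 + 0.123 + 0.023 = 0.409.
P(Priority=P3, Resolution=1-3d) − P(Priority=P3)P(Resolution=1-3d) = 0.123 − 0.303×0.409 = -0.001.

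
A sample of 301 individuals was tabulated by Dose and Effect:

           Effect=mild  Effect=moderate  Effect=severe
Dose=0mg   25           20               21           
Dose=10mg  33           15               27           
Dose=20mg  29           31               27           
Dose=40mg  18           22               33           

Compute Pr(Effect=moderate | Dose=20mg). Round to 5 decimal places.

Total with Dose=20mg: 29 + 31 + 27 = 87.
P(Effect=moderate | Dose=20mg) = 31/87 = 0.35632.

0.35632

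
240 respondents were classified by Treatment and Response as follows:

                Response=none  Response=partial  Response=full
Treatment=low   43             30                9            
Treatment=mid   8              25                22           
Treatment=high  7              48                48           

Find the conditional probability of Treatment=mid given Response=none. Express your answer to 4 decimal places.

0.1379

Total with Response=none: 43 + 8 + 7 = 58.
P(Treatment=mid | Response=none) = 8/58 = 0.1379.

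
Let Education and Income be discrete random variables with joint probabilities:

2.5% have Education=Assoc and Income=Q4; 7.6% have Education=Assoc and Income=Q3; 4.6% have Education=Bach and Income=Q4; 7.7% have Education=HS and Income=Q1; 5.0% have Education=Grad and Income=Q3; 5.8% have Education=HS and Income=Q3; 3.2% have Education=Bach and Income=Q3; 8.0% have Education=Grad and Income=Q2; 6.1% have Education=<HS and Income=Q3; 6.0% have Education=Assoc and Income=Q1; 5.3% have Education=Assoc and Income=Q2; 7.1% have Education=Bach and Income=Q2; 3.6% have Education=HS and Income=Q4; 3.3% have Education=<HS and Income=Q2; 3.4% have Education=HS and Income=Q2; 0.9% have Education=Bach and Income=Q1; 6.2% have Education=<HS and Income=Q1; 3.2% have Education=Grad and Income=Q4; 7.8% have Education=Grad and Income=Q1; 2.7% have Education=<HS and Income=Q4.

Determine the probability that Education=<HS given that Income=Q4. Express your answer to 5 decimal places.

P(Income=Q4) = 0.027 + 0.036 + 0.025 + 0.046 + 0.032 = 0.166.
P(Education=<HS | Income=Q4) = 0.027/0.166 = 0.16265.

0.16265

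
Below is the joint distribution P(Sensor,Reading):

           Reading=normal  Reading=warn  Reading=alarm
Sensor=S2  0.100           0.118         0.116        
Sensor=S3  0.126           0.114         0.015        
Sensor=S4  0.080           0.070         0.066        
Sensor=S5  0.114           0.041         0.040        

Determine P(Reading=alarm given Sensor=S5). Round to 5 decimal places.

0.20513

P(Sensor=S5) = 0.114 + 0.041 + 0.040 = 0.195.
P(Reading=alarm | Sensor=S5) = 0.040/0.195 = 0.20513.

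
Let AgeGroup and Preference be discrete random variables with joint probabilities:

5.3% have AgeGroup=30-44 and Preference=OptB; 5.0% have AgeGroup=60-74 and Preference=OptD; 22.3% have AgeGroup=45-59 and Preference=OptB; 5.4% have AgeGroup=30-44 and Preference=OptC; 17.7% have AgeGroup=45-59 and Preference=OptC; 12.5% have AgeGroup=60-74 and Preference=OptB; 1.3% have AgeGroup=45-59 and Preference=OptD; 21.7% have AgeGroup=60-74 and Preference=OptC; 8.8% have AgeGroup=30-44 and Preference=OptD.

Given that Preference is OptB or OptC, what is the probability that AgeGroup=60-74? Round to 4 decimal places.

0.4028

P(Preference=OptB) = 0.053 + 0.223 + 0.125 = 0.401.
P(Preference=OptC) = 0.054 + 0.177 + 0.217 = 0.448.
P(Preference ∈ {OptB, OptC}) = 0.401 + 0.448 = 0.849; P(AgeGroup=60-74, Preference ∈ {OptB, OptC}) = 0.125 + 0.217 = 0.342.
P(AgeGroup=60-74 | Preference ∈ {OptB, OptC}) = 0.342/0.849 = 0.4028.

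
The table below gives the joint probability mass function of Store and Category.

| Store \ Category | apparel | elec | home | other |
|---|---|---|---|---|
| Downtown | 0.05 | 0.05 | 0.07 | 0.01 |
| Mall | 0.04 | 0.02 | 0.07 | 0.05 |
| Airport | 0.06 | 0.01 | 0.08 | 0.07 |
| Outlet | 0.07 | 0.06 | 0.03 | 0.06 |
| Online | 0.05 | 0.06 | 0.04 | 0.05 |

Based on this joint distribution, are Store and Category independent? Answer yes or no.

P(Store=Airport) = 0.22 and P(Category=elec) = 0.20, so their product is 0.0440, but P(Store=Airport, Category=elec) = 0.01. Since these differ, Store and Category are not independent.

no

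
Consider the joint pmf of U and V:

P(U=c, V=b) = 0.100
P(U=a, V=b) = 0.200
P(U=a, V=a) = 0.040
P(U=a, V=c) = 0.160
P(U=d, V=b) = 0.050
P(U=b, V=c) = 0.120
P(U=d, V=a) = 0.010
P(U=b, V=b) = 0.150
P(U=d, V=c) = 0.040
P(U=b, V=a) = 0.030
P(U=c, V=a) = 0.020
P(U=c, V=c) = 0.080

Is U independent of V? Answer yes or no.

yes

Every cell satisfies P(U,V) = P(U)·P(V). For instance P(U=b) = 0.300, P(V=c) = 0.400, and 0.300×0.400 = 0.120 matches the joint entry. So U and V are independent.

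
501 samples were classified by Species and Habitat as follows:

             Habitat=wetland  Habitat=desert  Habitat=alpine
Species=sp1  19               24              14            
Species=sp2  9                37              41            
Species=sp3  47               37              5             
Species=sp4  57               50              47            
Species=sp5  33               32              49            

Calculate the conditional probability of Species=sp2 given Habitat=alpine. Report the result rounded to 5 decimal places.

0.26282

Total with Habitat=alpine: 14 + 41 + 5 + 47 + 49 = 156.
P(Species=sp2 | Habitat=alpine) = 41/156 = 0.26282.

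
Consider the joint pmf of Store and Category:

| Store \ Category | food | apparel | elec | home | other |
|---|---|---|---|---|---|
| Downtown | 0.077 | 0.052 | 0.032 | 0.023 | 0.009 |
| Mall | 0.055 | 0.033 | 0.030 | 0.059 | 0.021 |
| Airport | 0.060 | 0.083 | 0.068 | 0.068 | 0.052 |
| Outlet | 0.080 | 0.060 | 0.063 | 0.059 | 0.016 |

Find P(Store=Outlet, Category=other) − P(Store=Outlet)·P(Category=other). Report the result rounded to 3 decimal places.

P(Store=Outlet) = 0.080 + 0.060 + 0.063 + 0.059 + 0.016 = 0.278.
P(Category=other) = 0.009 + 0.021 + 0.052 + 0.016 = 0.098.
P(Store=Outlet, Category=other) − P(Store=Outlet)P(Category=other) = 0.016 − 0.278×0.098 = -0.011.

-0.011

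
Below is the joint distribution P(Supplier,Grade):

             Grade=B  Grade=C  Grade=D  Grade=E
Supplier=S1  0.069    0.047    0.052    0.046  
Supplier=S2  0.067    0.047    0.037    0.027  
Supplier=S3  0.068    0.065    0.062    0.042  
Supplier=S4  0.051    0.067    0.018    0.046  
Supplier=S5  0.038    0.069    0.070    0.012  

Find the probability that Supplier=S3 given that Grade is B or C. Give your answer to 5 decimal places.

P(Grade=B) = 0.069 + 0.067 + 0.068 + 0.051 + 0.038 = 0.293.
P(Grade=C) = 0.047 + 0.047 + 0.065 + 0.067 + 0.069 = 0.295.
P(Grade ∈ {B, C}) = 0.293 + 0.295 = 0.588; P(Supplier=S3, Grade ∈ {B, C}) = 0.068 + 0.065 = 0.133.
P(Supplier=S3 | Grade ∈ {B, C}) = 0.133/0.588 = 0.22619.

0.22619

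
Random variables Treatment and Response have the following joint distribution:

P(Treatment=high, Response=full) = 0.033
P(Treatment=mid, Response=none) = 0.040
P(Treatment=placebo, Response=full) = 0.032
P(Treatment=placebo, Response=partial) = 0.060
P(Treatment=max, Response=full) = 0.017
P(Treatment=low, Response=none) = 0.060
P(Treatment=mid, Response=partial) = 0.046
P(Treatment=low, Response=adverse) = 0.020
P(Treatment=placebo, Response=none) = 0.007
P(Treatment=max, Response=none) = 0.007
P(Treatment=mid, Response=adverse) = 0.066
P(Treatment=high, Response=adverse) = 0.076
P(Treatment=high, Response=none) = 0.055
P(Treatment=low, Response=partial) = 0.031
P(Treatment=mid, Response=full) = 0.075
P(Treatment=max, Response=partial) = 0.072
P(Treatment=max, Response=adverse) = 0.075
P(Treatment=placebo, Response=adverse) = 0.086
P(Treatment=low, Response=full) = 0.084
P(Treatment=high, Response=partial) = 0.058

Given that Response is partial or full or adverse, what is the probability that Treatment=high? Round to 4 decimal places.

0.2010

P(Response=partial) = 0.060 + 0.031 + 0.046 + 0.058 + 0.072 = 0.267.
P(Response=full) = 0.032 + 0.084 + 0.075 + 0.033 + 0.017 = 0.241.
P(Response=adverse) = 0.086 + 0.020 + 0.066 + 0.076 + 0.075 = 0.323.
P(Response ∈ {partial, full, adverse}) = 0.267 + 0.241 + 0.323 = 0.831; P(Treatment=high, Response ∈ {partial, full, adverse}) = 0.058 + 0.033 + 0.076 = 0.167.
P(Treatment=high | Response ∈ {partial, full, adverse}) = 0.167/0.831 = 0.2010.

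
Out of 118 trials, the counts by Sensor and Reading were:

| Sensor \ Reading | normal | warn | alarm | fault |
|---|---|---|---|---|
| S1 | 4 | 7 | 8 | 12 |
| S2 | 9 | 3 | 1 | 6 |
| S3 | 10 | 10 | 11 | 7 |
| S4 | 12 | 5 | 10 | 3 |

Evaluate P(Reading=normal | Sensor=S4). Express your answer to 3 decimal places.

Total with Sensor=S4: 12 + 5 + 10 + 3 = 30.
P(Reading=normal | Sensor=S4) = 12/30 = 0.400.

0.400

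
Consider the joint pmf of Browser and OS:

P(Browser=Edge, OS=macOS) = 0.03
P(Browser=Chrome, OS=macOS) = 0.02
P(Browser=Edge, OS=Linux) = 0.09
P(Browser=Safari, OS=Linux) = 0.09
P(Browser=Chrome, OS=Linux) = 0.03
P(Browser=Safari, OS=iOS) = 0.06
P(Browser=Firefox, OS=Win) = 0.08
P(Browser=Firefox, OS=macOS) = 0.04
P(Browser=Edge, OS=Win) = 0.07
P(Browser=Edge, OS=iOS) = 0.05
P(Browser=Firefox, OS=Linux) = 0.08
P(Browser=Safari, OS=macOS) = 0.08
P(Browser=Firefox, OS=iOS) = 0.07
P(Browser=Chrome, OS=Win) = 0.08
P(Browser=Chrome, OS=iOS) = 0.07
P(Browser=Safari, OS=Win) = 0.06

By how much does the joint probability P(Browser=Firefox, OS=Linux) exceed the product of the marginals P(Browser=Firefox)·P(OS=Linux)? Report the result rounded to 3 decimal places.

0.002

P(Browser=Firefox) = 0.08 + 0.04 + 0.08 + 0.07 = 0.27.
P(OS=Linux) = 0.03 + 0.08 + 0.09 + 0.09 = 0.29.
P(Browser=Firefox, OS=Linux) − P(Browser=Firefox)P(OS=Linux) = 0.08 − 0.27×0.29 = 0.002.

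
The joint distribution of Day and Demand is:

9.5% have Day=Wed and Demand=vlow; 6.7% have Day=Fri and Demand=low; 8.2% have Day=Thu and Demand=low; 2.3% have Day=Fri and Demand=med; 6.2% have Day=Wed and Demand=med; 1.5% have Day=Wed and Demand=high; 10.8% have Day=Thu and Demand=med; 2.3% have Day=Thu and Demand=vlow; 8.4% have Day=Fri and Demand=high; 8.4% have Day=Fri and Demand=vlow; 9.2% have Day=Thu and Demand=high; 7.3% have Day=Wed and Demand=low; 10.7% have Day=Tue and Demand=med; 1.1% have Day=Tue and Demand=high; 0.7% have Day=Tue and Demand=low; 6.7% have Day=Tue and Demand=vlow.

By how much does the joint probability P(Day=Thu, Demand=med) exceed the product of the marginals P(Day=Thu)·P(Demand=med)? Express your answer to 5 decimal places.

P(Day=Thu) = 0.023 + 0.082 + 0.108 + 0.092 = 0.305.
P(Demand=med) = 0.107 + 0.062 + 0.108 + 0.023 = 0.300.
P(Day=Thu, Demand=med) − P(Day=Thu)P(Demand=med) = 0.108 − 0.305×0.300 = 0.01650.

0.01650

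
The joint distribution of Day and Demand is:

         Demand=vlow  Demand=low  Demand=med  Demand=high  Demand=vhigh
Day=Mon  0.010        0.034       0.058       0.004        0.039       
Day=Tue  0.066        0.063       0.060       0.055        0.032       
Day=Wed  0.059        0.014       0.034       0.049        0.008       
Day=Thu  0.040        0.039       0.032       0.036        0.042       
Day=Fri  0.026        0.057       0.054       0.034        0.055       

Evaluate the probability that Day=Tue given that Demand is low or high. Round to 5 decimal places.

P(Demand=low) = 0.034 + 0.063 + 0.014 + 0.039 + 0.057 = 0.207.
P(Demand=high) = 0.004 + 0.055 + 0.049 + 0.036 + 0.034 = 0.178.
P(Demand ∈ {low, high}) = 0.207 + 0.178 = 0.385; P(Day=Tue, Demand ∈ {low, high}) = 0.063 + 0.055 = 0.118.
P(Day=Tue | Demand ∈ {low, high}) = 0.118/0.385 = 0.30649.

0.30649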